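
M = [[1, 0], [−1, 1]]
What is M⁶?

M = I + N where N = [[0, 0], [−1, 0]] is strictly lower-triangular, so N² = 0.
(I + N)⁶ = I + 6·N = [[1, 0], [−6, 1]].

[[1, 0], [−6, 1]]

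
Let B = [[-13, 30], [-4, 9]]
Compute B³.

tr B = -4 and det B = 3, so the characteristic polynomial is λ² − (-4)λ + (3) with roots -1 and -3.
Eigenvectors give P = [[5, 3], [2, 1]] with P⁻¹ = [[-1, 3], [2, -5]], and B = P·diag(-1, -3)·P⁻¹.
Then B³ = P·diag(-1, -27)·P⁻¹ = [[-5, -81], [-2, -27]] · [[-1, 3], [2, -5]] = [[-157, 390], [-52, 129]].

[[-157, 390], [-52, 129]]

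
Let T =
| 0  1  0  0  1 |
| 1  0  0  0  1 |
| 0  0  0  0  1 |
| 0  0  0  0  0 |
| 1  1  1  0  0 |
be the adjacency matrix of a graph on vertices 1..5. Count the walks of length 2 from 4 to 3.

0

The number of length-2 walks from vertex 4 to vertex 3 is entry (4,3) of T², where T is the adjacency matrix.
T² = [[2, 1, 1, 0, 1], [1, 2, 1, 0, 1], [1, 1, 1, 0, 0], [0, 0, 0, 0, 0], [1, 1, 0, 0, 3]]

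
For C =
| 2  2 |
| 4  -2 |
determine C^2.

[[12, 0], [0, 12]]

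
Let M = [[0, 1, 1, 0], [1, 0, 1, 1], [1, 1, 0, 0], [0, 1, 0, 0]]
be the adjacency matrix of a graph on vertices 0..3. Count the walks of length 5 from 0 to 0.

The number of length-5 walks from vertex 0 to vertex 0 is entry (0,0) of M^5, where M is the adjacency matrix.
M^2 = [[2, 1, 1, 1], [1, 3, 1, 0], [1, 1, 2, 1], [1, 0, 1, 1]]
M^3 = [[2, 4, 3, 1], [4, 2, 4, 3], [3, 4, 2, 1], [1, 3, 1, 0]]
M^4 = [[7, 6, 6, 4], [6, 11, 6, 2], [6, 6, 7, 4], [4, 2, 4, 3]]
M^5 = [[12, 17, 13, 6], [17, 14, 17, 11], [13, 17, 12, 6], [6, 11, 6, 2]]

12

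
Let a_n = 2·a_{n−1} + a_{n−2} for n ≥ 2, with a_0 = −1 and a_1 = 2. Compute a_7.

With companion matrix C = [[2, 1], [1, 0]], [a_n, a_{n−1}]ᵀ = C·[a_{n−1}, a_{n−2}]ᵀ, so [a_7, a_6]ᵀ = C⁶·[a_1, a_0]ᵀ.
C⁶ = [[169, 70], [70, 29]], giving [a_7, a_6]ᵀ = [[268], [111]].

268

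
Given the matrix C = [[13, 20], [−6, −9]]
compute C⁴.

[[481, 800], [−240, −399]]

tr C = 4 and det C = 3, so the characteristic polynomial is λ² − (4)λ + (3) with roots 1 and 3.
Eigenvectors give P = [[−5, −2], [3, 1]] with P⁻¹ = [[1, 2], [−3, −5]], and C = P·diag(1, 3)·P⁻¹.
Then C⁴ = P·diag(1, 81)·P⁻¹ = [[−5, −162], [3, 81]] · [[1, 2], [−3, −5]] = [[481, 800], [−240, −399]].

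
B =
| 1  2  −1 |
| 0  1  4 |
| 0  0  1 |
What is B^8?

B = I + N where N = [[0, 2, −1], [0, 0, 4], [0, 0, 0]] is strictly upper-triangular, so N^3 = 0.
(I + N)^8 = I + 8·N + 28·N^2 = [[1, 16, 216], [0, 1, 32], [0, 0, 1]].

[[1, 16, 216], [0, 1, 32], [0, 0, 1]]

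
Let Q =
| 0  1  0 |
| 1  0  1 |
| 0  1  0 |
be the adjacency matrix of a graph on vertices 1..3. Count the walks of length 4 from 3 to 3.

The number of length-4 walks from vertex 3 to vertex 3 is entry (3,3) of Q^4, where Q is the adjacency matrix.
Q^2 = [[1, 0, 1], [0, 2, 0], [1, 0, 1]]
Q^3 = [[0, 2, 0], [2, 0, 2], [0, 2, 0]]
Q^4 = [[2, 0, 2], [0, 4, 0], [2, 0, 2]]

2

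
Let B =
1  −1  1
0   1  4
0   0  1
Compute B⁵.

B = I + N where N = [[0, −1, 1], [0, 0, 4], [0, 0, 0]] is strictly upper-triangular, so N³ = 0.
(I + N)⁵ = I + 5·N + 10·N² = [[1, −5, −35], [0, 1, 20], [0, 0, 1]].

[[1, −5, −35], [0, 1, 20], [0, 0, 1]]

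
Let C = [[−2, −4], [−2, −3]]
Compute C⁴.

[[344, 580], [290, 489]]

C² = [[12, 20], [10, 17]]
C³ = [[−64, −108], [−54, −91]]
C⁴ = [[344, 580], [290, 489]]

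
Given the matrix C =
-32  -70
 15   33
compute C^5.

tr C = 1 and det C = -6, so the characteristic polynomial is λ² − (1)λ + (-6) with roots 3 and -2.
Eigenvectors give P = [[-2, -7], [1, 3]] with P⁻¹ = [[3, 7], [-1, -2]], and C = P·diag(3, -2)·P⁻¹.
Then C^5 = P·diag(243, -32)·P⁻¹ = [[-486, 224], [243, -96]] · [[3, 7], [-1, -2]] = [[-1682, -3850], [825, 1893]].

[[-1682, -3850], [825, 1893]]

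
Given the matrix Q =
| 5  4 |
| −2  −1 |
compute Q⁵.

[[485, 484], [−242, −241]]

tr Q = 4 and det Q = 3, so the characteristic polynomial is λ² − (4)λ + (3) with roots 1 and 3.
Eigenvectors give P = [[−1, −2], [1, 1]] with P⁻¹ = [[1, 2], [−1, −1]], and Q = P·diag(1, 3)·P⁻¹.
Then Q⁵ = P·diag(1, 243)·P⁻¹ = [[−1, −486], [1, 243]] · [[1, 2], [−1, −1]] = [[485, 484], [−242, −241]].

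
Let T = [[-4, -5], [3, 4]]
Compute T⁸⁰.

T² = I (check: tr T = 0 and det T = -1), so T⁸⁰ = I since 80 is even.

[[1, 0], [0, 1]]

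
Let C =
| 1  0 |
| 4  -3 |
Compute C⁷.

[[1, 0], [2188, -2187]]

tr C = -2 and det C = -3, so the characteristic polynomial is λ² − (-2)λ + (-3) with roots -3 and 1.
Eigenvectors give P = [[0, 1], [1, 1]] with P⁻¹ = [[-1, 1], [1, 0]], and C = P·diag(-3, 1)·P⁻¹.
Then C⁷ = P·diag(-2187, 1)·P⁻¹ = [[0, 1], [-2187, 1]] · [[-1, 1], [1, 0]] = [[1, 0], [2188, -2187]].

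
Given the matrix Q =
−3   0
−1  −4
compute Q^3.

Q^2 = [[9, 0], [7, 16]]
Q^3 = [[−27, 0], [−37, −64]]

[[−27, 0], [−37, −64]]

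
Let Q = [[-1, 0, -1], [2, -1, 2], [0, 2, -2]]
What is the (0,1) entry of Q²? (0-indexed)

-2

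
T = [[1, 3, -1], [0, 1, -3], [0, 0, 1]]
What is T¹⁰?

T = I + N where N = [[0, 3, -1], [0, 0, -3], [0, 0, 0]] is strictly upper-triangular, so N³ = 0.
(I + N)¹⁰ = I + 10·N + 45·N² = [[1, 30, -415], [0, 1, -30], [0, 0, 1]].

[[1, 30, -415], [0, 1, -30], [0, 0, 1]]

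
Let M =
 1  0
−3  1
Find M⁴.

[[1, 0], [−12, 1]]

M = I + N where N = [[0, 0], [−3, 0]] is strictly lower-triangular, so N² = 0.
(I + N)⁴ = I + 4·N = [[1, 0], [−12, 1]].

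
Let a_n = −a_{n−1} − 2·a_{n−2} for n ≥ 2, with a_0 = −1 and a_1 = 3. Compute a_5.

3

With companion matrix B = [[−1, −2], [1, 0]], [a_n, a_{n−1}]ᵀ = B·[a_{n−1}, a_{n−2}]ᵀ, so [a_5, a_4]ᵀ = B⁴·[a_1, a_0]ᵀ.
B⁴ = [[−1, −6], [3, 2]], giving [a_5, a_4]ᵀ = [[3], [7]].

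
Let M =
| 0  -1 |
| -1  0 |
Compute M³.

M² = I (check: tr M = 0 and det M = -1), so M³ = M since 3 is odd.

[[0, -1], [-1, 0]]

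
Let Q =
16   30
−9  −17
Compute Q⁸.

tr Q = −1 and det Q = −2, so the characteristic polynomial is λ² − (−1)λ + (−2) with roots 1 and −2.
Eigenvectors give P = [[−2, 5], [1, −3]] with P⁻¹ = [[−3, −5], [−1, −2]], and Q = P·diag(1, −2)·P⁻¹.
Then Q⁸ = P·diag(1, 256)·P⁻¹ = [[−2, 1280], [1, −768]] · [[−3, −5], [−1, −2]] = [[−1274, −2550], [765, 1531]].

[[−1274, −2550], [765, 1531]]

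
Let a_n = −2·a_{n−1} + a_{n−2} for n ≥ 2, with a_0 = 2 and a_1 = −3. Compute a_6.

With companion matrix B = [[−2, 1], [1, 0]], [a_n, a_{n−1}]ᵀ = B·[a_{n−1}, a_{n−2}]ᵀ, so [a_6, a_5]ᵀ = B⁵·[a_1, a_0]ᵀ.
B⁵ = [[−70, 29], [29, −12]], giving [a_6, a_5]ᵀ = [[268], [−111]].

268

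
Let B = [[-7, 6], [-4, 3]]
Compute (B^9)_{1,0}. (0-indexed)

tr B = -4 and det B = 3, so the characteristic polynomial is λ² − (-4)λ + (3) with roots -1 and -3.
Eigenvectors give P = [[-1, 3], [-1, 2]] with P⁻¹ = [[2, -3], [1, -1]], and B = P·diag(-1, -3)·P⁻¹.
Then B^9 = P·diag(-1, -19683)·P⁻¹ = [[1, -59049], [1, -39366]] · [[2, -3], [1, -1]] = [[-59047, 59046], [-39364, 39363]].

-39364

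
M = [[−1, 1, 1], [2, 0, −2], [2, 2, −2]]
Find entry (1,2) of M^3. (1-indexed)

−5

M^2 = [[5, 1, −5], [−6, −2, 6], [−2, −2, 2]]
M^3 = [[−13, −5, 13], [14, 6, −14], [2, 2, −2]]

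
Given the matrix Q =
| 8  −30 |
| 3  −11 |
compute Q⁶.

tr Q = −3 and det Q = 2, so the characteristic polynomial is λ² − (−3)λ + (2) with roots −1 and −2.
Eigenvectors give P = [[10, 3], [3, 1]] with P⁻¹ = [[1, −3], [−3, 10]], and Q = P·diag(−1, −2)·P⁻¹.
Then Q⁶ = P·diag(1, 64)·P⁻¹ = [[10, 192], [3, 64]] · [[1, −3], [−3, 10]] = [[−566, 1890], [−189, 631]].

[[−566, 1890], [−189, 631]]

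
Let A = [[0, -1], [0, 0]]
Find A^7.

[[0, 0], [0, 0]]

A is strictly triangular, hence nilpotent: A^2 = 0, so A^7 = 0.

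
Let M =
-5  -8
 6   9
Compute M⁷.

[[-6557, -8744], [6558, 8745]]

tr M = 4 and det M = 3, so the characteristic polynomial is λ² − (4)λ + (3) with roots 1 and 3.
Eigenvectors give P = [[4, -1], [-3, 1]] with P⁻¹ = [[1, 1], [3, 4]], and M = P·diag(1, 3)·P⁻¹.
Then M⁷ = P·diag(1, 2187)·P⁻¹ = [[4, -2187], [-3, 2187]] · [[1, 1], [3, 4]] = [[-6557, -8744], [6558, 8745]].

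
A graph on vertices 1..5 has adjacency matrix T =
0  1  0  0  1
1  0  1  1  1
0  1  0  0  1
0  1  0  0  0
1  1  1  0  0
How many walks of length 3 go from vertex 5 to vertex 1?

The number of length-3 walks from vertex 5 to vertex 1 is entry (5,1) of T³, where T is the adjacency matrix.
T² = [[2, 1, 2, 1, 1], [1, 4, 1, 0, 2], [2, 1, 2, 1, 1], [1, 0, 1, 1, 1], [1, 2, 1, 1, 3]]
T³ = [[2, 6, 2, 1, 5], [6, 4, 6, 4, 6], [2, 6, 2, 1, 5], [1, 4, 1, 0, 2], [5, 6, 5, 2, 4]]

5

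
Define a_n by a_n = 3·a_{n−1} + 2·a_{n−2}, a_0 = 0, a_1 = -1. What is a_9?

With companion matrix B = [[3, 2], [1, 0]], [a_n, a_{n−1}]ᵀ = B·[a_{n−1}, a_{n−2}]ᵀ, so [a_9, a_8]ᵀ = B^8·[a_1, a_0]ᵀ.
B^8 = [[22363, 12558], [6279, 3526]], giving [a_9, a_8]ᵀ = [[-22363], [-6279]].

-22363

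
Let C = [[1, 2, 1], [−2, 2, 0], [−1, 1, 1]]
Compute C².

[[−4, 7, 2], [−6, 0, −2], [−4, 1, 0]]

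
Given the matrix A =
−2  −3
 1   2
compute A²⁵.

[[−2, −3], [1, 2]]

A² = I (check: tr A = 0 and det A = −1), so A²⁵ = A since 25 is odd.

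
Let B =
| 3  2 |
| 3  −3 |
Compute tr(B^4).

450

B^2 = [[15, 0], [0, 15]]
B^3 = [[45, 30], [45, −45]]
B^4 = [[225, 0], [0, 225]]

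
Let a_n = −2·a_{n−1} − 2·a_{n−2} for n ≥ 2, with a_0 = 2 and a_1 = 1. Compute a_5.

With companion matrix C = [[−2, −2], [1, 0]], [a_n, a_{n−1}]ᵀ = C·[a_{n−1}, a_{n−2}]ᵀ, so [a_5, a_4]ᵀ = C^4·[a_1, a_0]ᵀ.
C^4 = [[−4, 0], [0, −4]], giving [a_5, a_4]ᵀ = [[−4], [−8]].

−4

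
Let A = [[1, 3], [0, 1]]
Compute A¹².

A = I + N where N = [[0, 3], [0, 0]] is strictly upper-triangular, so N² = 0.
(I + N)¹² = I + 12·N = [[1, 36], [0, 1]].

[[1, 36], [0, 1]]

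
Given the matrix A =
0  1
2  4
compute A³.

A² = [[2, 4], [8, 18]]
A³ = [[8, 18], [36, 80]]

[[8, 18], [36, 80]]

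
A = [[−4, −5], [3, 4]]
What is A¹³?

A² = I (check: tr A = 0 and det A = −1), so A¹³ = A since 13 is odd.

[[−4, −5], [3, 4]]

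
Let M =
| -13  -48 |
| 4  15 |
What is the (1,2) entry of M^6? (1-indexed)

-8736

tr M = 2 and det M = -3, so the characteristic polynomial is λ² − (2)λ + (-3) with roots 3 and -1.
Eigenvectors give P = [[3, 4], [-1, -1]] with P⁻¹ = [[-1, -4], [1, 3]], and M = P·diag(3, -1)·P⁻¹.
Then M^6 = P·diag(729, 1)·P⁻¹ = [[2187, 4], [-729, -1]] · [[-1, -4], [1, 3]] = [[-2183, -8736], [728, 2913]].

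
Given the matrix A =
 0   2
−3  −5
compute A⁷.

[[3990, 4118], [−6177, −6305]]

tr A = −5 and det A = 6, so the characteristic polynomial is λ² − (−5)λ + (6) with roots −3 and −2.
Eigenvectors give P = [[2, −1], [−3, 1]] with P⁻¹ = [[−1, −1], [−3, −2]], and A = P·diag(−3, −2)·P⁻¹.
Then A⁷ = P·diag(−2187, −128)·P⁻¹ = [[−4374, 128], [6561, −128]] · [[−1, −1], [−3, −2]] = [[3990, 4118], [−6177, −6305]].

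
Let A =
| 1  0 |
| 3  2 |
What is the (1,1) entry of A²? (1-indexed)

1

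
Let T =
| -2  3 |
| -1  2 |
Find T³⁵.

[[-2, 3], [-1, 2]]

T² = I (check: tr T = 0 and det T = -1), so T³⁵ = T since 35 is odd.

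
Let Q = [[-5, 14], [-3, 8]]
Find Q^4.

[[-89, 210], [-45, 106]]

tr Q = 3 and det Q = 2, so the characteristic polynomial is λ² − (3)λ + (2) with roots 1 and 2.
Eigenvectors give P = [[7, 2], [3, 1]] with P⁻¹ = [[1, -2], [-3, 7]], and Q = P·diag(1, 2)·P⁻¹.
Then Q^4 = P·diag(1, 16)·P⁻¹ = [[7, 32], [3, 16]] · [[1, -2], [-3, 7]] = [[-89, 210], [-45, 106]].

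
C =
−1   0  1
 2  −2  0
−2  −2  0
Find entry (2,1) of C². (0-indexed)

4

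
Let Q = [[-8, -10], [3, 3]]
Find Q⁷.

tr Q = -5 and det Q = 6, so the characteristic polynomial is λ² − (-5)λ + (6) with roots -2 and -3.
Eigenvectors give P = [[-5, -2], [3, 1]] with P⁻¹ = [[1, 2], [-3, -5]], and Q = P·diag(-2, -3)·P⁻¹.
Then Q⁷ = P·diag(-128, -2187)·P⁻¹ = [[640, 4374], [-384, -2187]] · [[1, 2], [-3, -5]] = [[-12482, -20590], [6177, 10167]].

[[-12482, -20590], [6177, 10167]]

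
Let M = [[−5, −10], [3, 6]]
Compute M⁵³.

[[−5, −10], [3, 6]]

M² = M (a projection; rank 1, trace 1), so M⁵³ = M.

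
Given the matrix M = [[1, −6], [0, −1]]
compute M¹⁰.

[[1, 0], [0, 1]]

M² = I (check: tr M = 0 and det M = −1), so M¹⁰ = I since 10 is even.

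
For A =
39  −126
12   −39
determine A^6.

[[729, 0], [0, 729]]

tr A = 0 and det A = −9, so the characteristic polynomial is λ² − (0)λ + (−9) with roots −3 and 3.
Eigenvectors give P = [[−3, −7], [−1, −2]] with P⁻¹ = [[2, −7], [−1, 3]], and A = P·diag(−3, 3)·P⁻¹.
Then A^6 = P·diag(729, 729)·P⁻¹ = [[−2187, −5103], [−729, −1458]] · [[2, −7], [−1, 3]] = [[729, 0], [0, 729]].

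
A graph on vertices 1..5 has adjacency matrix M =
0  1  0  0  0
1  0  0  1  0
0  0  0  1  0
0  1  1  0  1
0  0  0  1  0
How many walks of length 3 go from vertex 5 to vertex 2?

The number of length-3 walks from vertex 5 to vertex 2 is entry (5,2) of M^3, where M is the adjacency matrix.
M^2 = [[1, 0, 0, 1, 0], [0, 2, 1, 0, 1], [0, 1, 1, 0, 1], [1, 0, 0, 3, 0], [0, 1, 1, 0, 1]]
M^3 = [[0, 2, 1, 0, 1], [2, 0, 0, 4, 0], [1, 0, 0, 3, 0], [0, 4, 3, 0, 3], [1, 0, 0, 3, 0]]

0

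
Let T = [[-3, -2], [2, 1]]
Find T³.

[[-7, -6], [6, 5]]

T² = [[5, 4], [-4, -3]]
T³ = [[-7, -6], [6, 5]]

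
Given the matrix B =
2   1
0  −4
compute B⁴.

B² = [[4, −2], [0, 16]]
B³ = [[8, 12], [0, −64]]
B⁴ = [[16, −40], [0, 256]]

[[16, −40], [0, 256]]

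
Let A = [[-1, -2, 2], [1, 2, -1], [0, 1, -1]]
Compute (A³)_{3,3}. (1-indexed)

A² = [[-1, 0, -2], [1, 1, 1], [1, 1, 0]]
A³ = [[1, 0, 0], [0, 1, 0], [0, 0, 1]]

1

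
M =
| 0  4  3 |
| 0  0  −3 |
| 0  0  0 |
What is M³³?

M is strictly triangular, hence nilpotent: M³ = 0, so M³³ = 0.

[[0, 0, 0], [0, 0, 0], [0, 0, 0]]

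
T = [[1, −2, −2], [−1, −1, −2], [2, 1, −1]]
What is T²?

[[−1, −2, 4], [−4, 1, 6], [−1, −6, −5]]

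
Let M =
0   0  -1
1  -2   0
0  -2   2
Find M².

[[0, 2, -2], [-2, 4, -1], [-2, 0, 4]]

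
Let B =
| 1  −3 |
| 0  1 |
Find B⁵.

[[1, −15], [0, 1]]

B = I + N where N = [[0, −3], [0, 0]] is strictly upper-triangular, so N² = 0.
(I + N)⁵ = I + 5·N = [[1, −15], [0, 1]].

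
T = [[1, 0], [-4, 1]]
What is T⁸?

[[1, 0], [-32, 1]]

T = I + N where N = [[0, 0], [-4, 0]] is strictly lower-triangular, so N² = 0.
(I + N)⁸ = I + 8·N = [[1, 0], [-32, 1]].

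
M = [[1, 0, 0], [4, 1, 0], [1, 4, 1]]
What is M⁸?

[[1, 0, 0], [32, 1, 0], [456, 32, 1]]

M = I + N where N = [[0, 0, 0], [4, 0, 0], [1, 4, 0]] is strictly lower-triangular, so N³ = 0.
(I + N)⁸ = I + 8·N + 28·N² = [[1, 0, 0], [32, 1, 0], [456, 32, 1]].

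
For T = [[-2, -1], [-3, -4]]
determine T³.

T² = [[7, 6], [18, 19]]
T³ = [[-32, -31], [-93, -94]]

[[-32, -31], [-93, -94]]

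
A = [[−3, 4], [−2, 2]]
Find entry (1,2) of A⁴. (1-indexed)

12

A² = [[1, −4], [2, −4]]
A³ = [[5, −4], [2, 0]]
A⁴ = [[−7, 12], [−6, 8]]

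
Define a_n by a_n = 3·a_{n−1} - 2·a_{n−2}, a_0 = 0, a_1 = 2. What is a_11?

4094

With companion matrix T = [[3, -2], [1, 0]], [a_n, a_{n−1}]ᵀ = T·[a_{n−1}, a_{n−2}]ᵀ, so [a_11, a_10]ᵀ = T¹⁰·[a_1, a_0]ᵀ.
T¹⁰ = [[2047, -2046], [1023, -1022]], giving [a_11, a_10]ᵀ = [[4094], [2046]].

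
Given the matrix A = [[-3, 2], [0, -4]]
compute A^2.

[[9, -14], [0, 16]]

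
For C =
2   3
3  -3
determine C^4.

[[178, -93], [-93, 333]]

C^2 = [[13, -3], [-3, 18]]
C^3 = [[17, 48], [48, -63]]
C^4 = [[178, -93], [-93, 333]]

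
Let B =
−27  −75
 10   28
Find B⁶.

[[−3261, −9975], [1330, 4054]]

tr B = 1 and det B = −6, so the characteristic polynomial is λ² − (1)λ + (−6) with roots 3 and −2.
Eigenvectors give P = [[−5, −3], [2, 1]] with P⁻¹ = [[1, 3], [−2, −5]], and B = P·diag(3, −2)·P⁻¹.
Then B⁶ = P·diag(729, 64)·P⁻¹ = [[−3645, −192], [1458, 64]] · [[1, 3], [−2, −5]] = [[−3261, −9975], [1330, 4054]].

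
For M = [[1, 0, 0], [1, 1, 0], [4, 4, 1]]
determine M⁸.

[[1, 0, 0], [8, 1, 0], [144, 32, 1]]

M = I + N where N = [[0, 0, 0], [1, 0, 0], [4, 4, 0]] is strictly lower-triangular, so N³ = 0.
(I + N)⁸ = I + 8·N + 28·N² = [[1, 0, 0], [8, 1, 0], [144, 32, 1]].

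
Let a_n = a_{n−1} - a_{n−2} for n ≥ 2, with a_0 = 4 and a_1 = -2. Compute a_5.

6

With companion matrix C = [[1, -1], [1, 0]], [a_n, a_{n−1}]ᵀ = C·[a_{n−1}, a_{n−2}]ᵀ, so [a_5, a_4]ᵀ = C⁴·[a_1, a_0]ᵀ.
C⁴ = [[-1, 1], [-1, 0]], giving [a_5, a_4]ᵀ = [[6], [2]].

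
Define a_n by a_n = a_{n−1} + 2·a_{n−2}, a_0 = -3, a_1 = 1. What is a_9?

-339

With companion matrix M = [[1, 2], [1, 0]], [a_n, a_{n−1}]ᵀ = M·[a_{n−1}, a_{n−2}]ᵀ, so [a_9, a_8]ᵀ = M^8·[a_1, a_0]ᵀ.
M^8 = [[171, 170], [85, 86]], giving [a_9, a_8]ᵀ = [[-339], [-173]].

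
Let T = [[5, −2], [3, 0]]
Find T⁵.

[[665, −422], [633, −390]]

tr T = 5 and det T = 6, so the characteristic polynomial is λ² − (5)λ + (6) with roots 2 and 3.
Eigenvectors give P = [[−2, 1], [−3, 1]] with P⁻¹ = [[1, −1], [3, −2]], and T = P·diag(2, 3)·P⁻¹.
Then T⁵ = P·diag(32, 243)·P⁻¹ = [[−64, 243], [−96, 243]] · [[1, −1], [3, −2]] = [[665, −422], [633, −390]].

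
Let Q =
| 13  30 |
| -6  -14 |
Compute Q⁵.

[[133, 330], [-66, -164]]

tr Q = -1 and det Q = -2, so the characteristic polynomial is λ² − (-1)λ + (-2) with roots -2 and 1.
Eigenvectors give P = [[2, 5], [-1, -2]] with P⁻¹ = [[-2, -5], [1, 2]], and Q = P·diag(-2, 1)·P⁻¹.
Then Q⁵ = P·diag(-32, 1)·P⁻¹ = [[-64, 5], [32, -2]] · [[-2, -5], [1, 2]] = [[133, 330], [-66, -164]].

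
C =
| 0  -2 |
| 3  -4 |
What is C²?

[[-6, 8], [-12, 10]]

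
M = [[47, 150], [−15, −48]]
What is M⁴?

[[−569, −1950], [195, 666]]

tr M = −1 and det M = −6, so the characteristic polynomial is λ² − (−1)λ + (−6) with roots 2 and −3.
Eigenvectors give P = [[10, −3], [−3, 1]] with P⁻¹ = [[1, 3], [3, 10]], and M = P·diag(2, −3)·P⁻¹.
Then M⁴ = P·diag(16, 81)·P⁻¹ = [[160, −243], [−48, 81]] · [[1, 3], [3, 10]] = [[−569, −1950], [195, 666]].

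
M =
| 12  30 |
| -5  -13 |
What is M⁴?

[[-114, -390], [65, 211]]

tr M = -1 and det M = -6, so the characteristic polynomial is λ² − (-1)λ + (-6) with roots 2 and -3.
Eigenvectors give P = [[3, -2], [-1, 1]] with P⁻¹ = [[1, 2], [1, 3]], and M = P·diag(2, -3)·P⁻¹.
Then M⁴ = P·diag(16, 81)·P⁻¹ = [[48, -162], [-16, 81]] · [[1, 2], [1, 3]] = [[-114, -390], [65, 211]].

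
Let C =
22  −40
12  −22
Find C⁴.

tr C = 0 and det C = −4, so the characteristic polynomial is λ² − (0)λ + (−4) with roots −2 and 2.
Eigenvectors give P = [[−5, 2], [−3, 1]] with P⁻¹ = [[1, −2], [3, −5]], and C = P·diag(−2, 2)·P⁻¹.
Then C⁴ = P·diag(16, 16)·P⁻¹ = [[−80, 32], [−48, 16]] · [[1, −2], [3, −5]] = [[16, 0], [0, 16]].

[[16, 0], [0, 16]]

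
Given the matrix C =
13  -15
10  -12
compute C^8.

[[19171, -18915], [12610, -12354]]

tr C = 1 and det C = -6, so the characteristic polynomial is λ² − (1)λ + (-6) with roots -2 and 3.
Eigenvectors give P = [[1, 3], [1, 2]] with P⁻¹ = [[-2, 3], [1, -1]], and C = P·diag(-2, 3)·P⁻¹.
Then C^8 = P·diag(256, 6561)·P⁻¹ = [[256, 19683], [256, 13122]] · [[-2, 3], [1, -1]] = [[19171, -18915], [12610, -12354]].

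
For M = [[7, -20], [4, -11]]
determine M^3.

[[103, -260], [52, -131]]

tr M = -4 and det M = 3, so the characteristic polynomial is λ² − (-4)λ + (3) with roots -3 and -1.
Eigenvectors give P = [[-2, -5], [-1, -2]] with P⁻¹ = [[2, -5], [-1, 2]], and M = P·diag(-3, -1)·P⁻¹.
Then M^3 = P·diag(-27, -1)·P⁻¹ = [[54, 5], [27, 2]] · [[2, -5], [-1, 2]] = [[103, -260], [52, -131]].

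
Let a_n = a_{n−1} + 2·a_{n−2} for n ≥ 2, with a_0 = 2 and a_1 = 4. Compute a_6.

128

With companion matrix C = [[1, 2], [1, 0]], [a_n, a_{n−1}]ᵀ = C·[a_{n−1}, a_{n−2}]ᵀ, so [a_6, a_5]ᵀ = C⁵·[a_1, a_0]ᵀ.
C⁵ = [[21, 22], [11, 10]], giving [a_6, a_5]ᵀ = [[128], [64]].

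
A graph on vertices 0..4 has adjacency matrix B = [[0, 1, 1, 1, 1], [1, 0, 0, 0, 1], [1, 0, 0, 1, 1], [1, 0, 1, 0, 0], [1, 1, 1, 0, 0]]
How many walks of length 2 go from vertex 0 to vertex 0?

The number of length-2 walks from vertex 0 to vertex 0 is entry (0,0) of B², where B is the adjacency matrix.
B² = [[4, 1, 2, 1, 2], [1, 2, 2, 1, 1], [2, 2, 3, 1, 1], [1, 1, 1, 2, 2], [2, 1, 1, 2, 3]]

4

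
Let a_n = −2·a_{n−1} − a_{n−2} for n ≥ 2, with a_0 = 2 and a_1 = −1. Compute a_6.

With companion matrix B = [[−2, −1], [1, 0]], [a_n, a_{n−1}]ᵀ = B·[a_{n−1}, a_{n−2}]ᵀ, so [a_6, a_5]ᵀ = B⁵·[a_1, a_0]ᵀ.
B⁵ = [[−6, −5], [5, 4]], giving [a_6, a_5]ᵀ = [[−4], [3]].

−4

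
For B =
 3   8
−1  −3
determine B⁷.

B² = I (check: tr B = 0 and det B = −1), so B⁷ = B since 7 is odd.

[[3, 8], [−1, −3]]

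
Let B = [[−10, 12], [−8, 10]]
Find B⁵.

[[−160, 192], [−128, 160]]

tr B = 0 and det B = −4, so the characteristic polynomial is λ² − (0)λ + (−4) with roots 2 and −2.
Eigenvectors give P = [[1, 3], [1, 2]] with P⁻¹ = [[−2, 3], [1, −1]], and B = P·diag(2, −2)·P⁻¹.
Then B⁵ = P·diag(32, −32)·P⁻¹ = [[32, −96], [32, −64]] · [[−2, 3], [1, −1]] = [[−160, 192], [−128, 160]].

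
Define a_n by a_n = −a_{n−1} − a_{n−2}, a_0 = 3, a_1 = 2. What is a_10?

With companion matrix A = [[−1, −1], [1, 0]], [a_n, a_{n−1}]ᵀ = A·[a_{n−1}, a_{n−2}]ᵀ, so [a_10, a_9]ᵀ = A⁹·[a_1, a_0]ᵀ.
A⁹ = [[1, 0], [0, 1]], giving [a_10, a_9]ᵀ = [[2], [3]].

2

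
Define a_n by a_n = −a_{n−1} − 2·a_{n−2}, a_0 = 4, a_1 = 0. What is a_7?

40

With companion matrix B = [[−1, −2], [1, 0]], [a_n, a_{n−1}]ᵀ = B·[a_{n−1}, a_{n−2}]ᵀ, so [a_7, a_6]ᵀ = B⁶·[a_1, a_0]ᵀ.
B⁶ = [[7, 10], [−5, 2]], giving [a_7, a_6]ᵀ = [[40], [8]].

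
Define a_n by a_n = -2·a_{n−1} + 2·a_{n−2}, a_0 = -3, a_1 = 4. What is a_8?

With companion matrix T = [[-2, 2], [1, 0]], [a_n, a_{n−1}]ᵀ = T·[a_{n−1}, a_{n−2}]ᵀ, so [a_8, a_7]ᵀ = T⁷·[a_1, a_0]ᵀ.
T⁷ = [[-896, 656], [328, -240]], giving [a_8, a_7]ᵀ = [[-5552], [2032]].

-5552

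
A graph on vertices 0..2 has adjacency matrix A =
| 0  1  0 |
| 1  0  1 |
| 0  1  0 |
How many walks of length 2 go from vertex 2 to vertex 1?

0

The number of length-2 walks from vertex 2 to vertex 1 is entry (2,1) of A^2, where A is the adjacency matrix.
A^2 = [[1, 0, 1], [0, 2, 0], [1, 0, 1]]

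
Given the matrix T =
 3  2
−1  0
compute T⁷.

[[255, 254], [−127, −126]]

tr T = 3 and det T = 2, so the characteristic polynomial is λ² − (3)λ + (2) with roots 1 and 2.
Eigenvectors give P = [[−1, −2], [1, 1]] with P⁻¹ = [[1, 2], [−1, −1]], and T = P·diag(1, 2)·P⁻¹.
Then T⁷ = P·diag(1, 128)·P⁻¹ = [[−1, −256], [1, 128]] · [[1, 2], [−1, −1]] = [[255, 254], [−127, −126]].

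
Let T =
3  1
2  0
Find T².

[[11, 3], [6, 2]]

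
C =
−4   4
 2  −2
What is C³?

[[−144, 144], [72, −72]]

C² = [[24, −24], [−12, 12]]
C³ = [[−144, 144], [72, −72]]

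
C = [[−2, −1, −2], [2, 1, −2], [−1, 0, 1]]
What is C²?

[[4, 1, 4], [0, −1, −8], [1, 1, 3]]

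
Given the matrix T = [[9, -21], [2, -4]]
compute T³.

[[141, -399], [38, -106]]

tr T = 5 and det T = 6, so the characteristic polynomial is λ² − (5)λ + (6) with roots 2 and 3.
Eigenvectors give P = [[3, 7], [1, 2]] with P⁻¹ = [[-2, 7], [1, -3]], and T = P·diag(2, 3)·P⁻¹.
Then T³ = P·diag(8, 27)·P⁻¹ = [[24, 189], [8, 54]] · [[-2, 7], [1, -3]] = [[141, -399], [38, -106]].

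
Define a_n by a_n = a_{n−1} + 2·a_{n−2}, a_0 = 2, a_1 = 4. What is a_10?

With companion matrix Q = [[1, 2], [1, 0]], [a_n, a_{n−1}]ᵀ = Q·[a_{n−1}, a_{n−2}]ᵀ, so [a_10, a_9]ᵀ = Q^9·[a_1, a_0]ᵀ.
Q^9 = [[341, 342], [171, 170]], giving [a_10, a_9]ᵀ = [[2048], [1024]].

2048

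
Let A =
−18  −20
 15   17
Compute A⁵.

tr A = −1 and det A = −6, so the characteristic polynomial is λ² − (−1)λ + (−6) with roots −3 and 2.
Eigenvectors give P = [[4, −1], [−3, 1]] with P⁻¹ = [[1, 1], [3, 4]], and A = P·diag(−3, 2)·P⁻¹.
Then A⁵ = P·diag(−243, 32)·P⁻¹ = [[−972, −32], [729, 32]] · [[1, 1], [3, 4]] = [[−1068, −1100], [825, 857]].

[[−1068, −1100], [825, 857]]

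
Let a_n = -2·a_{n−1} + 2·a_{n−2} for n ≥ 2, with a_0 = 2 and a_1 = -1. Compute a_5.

With companion matrix Q = [[-2, 2], [1, 0]], [a_n, a_{n−1}]ᵀ = Q·[a_{n−1}, a_{n−2}]ᵀ, so [a_5, a_4]ᵀ = Q⁴·[a_1, a_0]ᵀ.
Q⁴ = [[44, -32], [-16, 12]], giving [a_5, a_4]ᵀ = [[-108], [40]].

-108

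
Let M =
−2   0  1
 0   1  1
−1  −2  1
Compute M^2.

[[3, −2, −1], [−1, −1, 2], [1, −4, −2]]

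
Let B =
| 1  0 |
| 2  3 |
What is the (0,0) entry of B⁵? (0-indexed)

tr B = 4 and det B = 3, so the characteristic polynomial is λ² − (4)λ + (3) with roots 3 and 1.
Eigenvectors give P = [[0, -1], [1, 1]] with P⁻¹ = [[1, 1], [-1, 0]], and B = P·diag(3, 1)·P⁻¹.
Then B⁵ = P·diag(243, 1)·P⁻¹ = [[0, -1], [243, 1]] · [[1, 1], [-1, 0]] = [[1, 0], [242, 243]].

1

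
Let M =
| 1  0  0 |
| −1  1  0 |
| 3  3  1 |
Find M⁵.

M = I + N where N = [[0, 0, 0], [−1, 0, 0], [3, 3, 0]] is strictly lower-triangular, so N³ = 0.
(I + N)⁵ = I + 5·N + 10·N² = [[1, 0, 0], [−5, 1, 0], [−15, 15, 1]].

[[1, 0, 0], [−5, 1, 0], [−15, 15, 1]]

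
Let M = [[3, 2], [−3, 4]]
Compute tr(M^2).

13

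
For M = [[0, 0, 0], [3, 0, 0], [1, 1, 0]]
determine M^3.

[[0, 0, 0], [0, 0, 0], [0, 0, 0]]

M is strictly triangular, hence nilpotent: M^3 = 0, so M^3 = 0.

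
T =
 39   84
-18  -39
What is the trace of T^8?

13122

tr T = 0 and det T = -9, so the characteristic polynomial is λ² − (0)λ + (-9) with roots 3 and -3.
Eigenvectors give P = [[7, -2], [-3, 1]] with P⁻¹ = [[1, 2], [3, 7]], and T = P·diag(3, -3)·P⁻¹.
Then T^8 = P·diag(6561, 6561)·P⁻¹ = [[45927, -13122], [-19683, 6561]] · [[1, 2], [3, 7]] = [[6561, 0], [0, 6561]].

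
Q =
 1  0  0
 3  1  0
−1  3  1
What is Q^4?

Q = I + N where N = [[0, 0, 0], [3, 0, 0], [−1, 3, 0]] is strictly lower-triangular, so N^3 = 0.
(I + N)^4 = I + 4·N + 6·N^2 = [[1, 0, 0], [12, 1, 0], [50, 12, 1]].

[[1, 0, 0], [12, 1, 0], [50, 12, 1]]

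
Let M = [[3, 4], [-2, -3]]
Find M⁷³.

[[3, 4], [-2, -3]]

M² = I (check: tr M = 0 and det M = -1), so M⁷³ = M since 73 is odd.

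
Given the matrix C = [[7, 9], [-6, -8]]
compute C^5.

[[67, 99], [-66, -98]]

tr C = -1 and det C = -2, so the characteristic polynomial is λ² − (-1)λ + (-2) with roots 1 and -2.
Eigenvectors give P = [[3, -1], [-2, 1]] with P⁻¹ = [[1, 1], [2, 3]], and C = P·diag(1, -2)·P⁻¹.
Then C^5 = P·diag(1, -32)·P⁻¹ = [[3, 32], [-2, -32]] · [[1, 1], [2, 3]] = [[67, 99], [-66, -98]].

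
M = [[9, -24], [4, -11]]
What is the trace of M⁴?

82

tr M = -2 and det M = -3, so the characteristic polynomial is λ² − (-2)λ + (-3) with roots 1 and -3.
Eigenvectors give P = [[3, -2], [1, -1]] with P⁻¹ = [[1, -2], [1, -3]], and M = P·diag(1, -3)·P⁻¹.
Then M⁴ = P·diag(1, 81)·P⁻¹ = [[3, -162], [1, -81]] · [[1, -2], [1, -3]] = [[-159, 480], [-80, 241]].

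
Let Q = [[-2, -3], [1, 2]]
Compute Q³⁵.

[[-2, -3], [1, 2]]

Q² = I (check: tr Q = 0 and det Q = -1), so Q³⁵ = Q since 35 is odd.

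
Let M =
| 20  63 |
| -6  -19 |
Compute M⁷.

[[902, 2709], [-258, -775]]

tr M = 1 and det M = -2, so the characteristic polynomial is λ² − (1)λ + (-2) with roots 2 and -1.
Eigenvectors give P = [[7, -3], [-2, 1]] with P⁻¹ = [[1, 3], [2, 7]], and M = P·diag(2, -1)·P⁻¹.
Then M⁷ = P·diag(128, -1)·P⁻¹ = [[896, 3], [-256, -1]] · [[1, 3], [2, 7]] = [[902, 2709], [-258, -775]].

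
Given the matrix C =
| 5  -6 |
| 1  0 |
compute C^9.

tr C = 5 and det C = 6, so the characteristic polynomial is λ² − (5)λ + (6) with roots 3 and 2.
Eigenvectors give P = [[3, 2], [1, 1]] with P⁻¹ = [[1, -2], [-1, 3]], and C = P·diag(3, 2)·P⁻¹.
Then C^9 = P·diag(19683, 512)·P⁻¹ = [[59049, 1024], [19683, 512]] · [[1, -2], [-1, 3]] = [[58025, -115026], [19171, -37830]].

[[58025, -115026], [19171, -37830]]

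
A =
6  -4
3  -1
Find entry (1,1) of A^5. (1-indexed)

876

tr A = 5 and det A = 6, so the characteristic polynomial is λ² − (5)λ + (6) with roots 3 and 2.
Eigenvectors give P = [[4, 1], [3, 1]] with P⁻¹ = [[1, -1], [-3, 4]], and A = P·diag(3, 2)·P⁻¹.
Then A^5 = P·diag(243, 32)·P⁻¹ = [[972, 32], [729, 32]] · [[1, -1], [-3, 4]] = [[876, -844], [633, -601]].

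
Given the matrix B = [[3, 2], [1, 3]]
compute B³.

B² = [[11, 12], [6, 11]]
B³ = [[45, 58], [29, 45]]

[[45, 58], [29, 45]]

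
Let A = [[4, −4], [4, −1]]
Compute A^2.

[[0, −12], [12, −15]]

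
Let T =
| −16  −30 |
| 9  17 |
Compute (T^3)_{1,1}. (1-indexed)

tr T = 1 and det T = −2, so the characteristic polynomial is λ² − (1)λ + (−2) with roots 2 and −1.
Eigenvectors give P = [[−5, −2], [3, 1]] with P⁻¹ = [[1, 2], [−3, −5]], and T = P·diag(2, −1)·P⁻¹.
Then T^3 = P·diag(8, −1)·P⁻¹ = [[−40, 2], [24, −1]] · [[1, 2], [−3, −5]] = [[−46, −90], [27, 53]].

−46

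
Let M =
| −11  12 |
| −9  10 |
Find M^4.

tr M = −1 and det M = −2, so the characteristic polynomial is λ² − (−1)λ + (−2) with roots −2 and 1.
Eigenvectors give P = [[4, 1], [3, 1]] with P⁻¹ = [[1, −1], [−3, 4]], and M = P·diag(−2, 1)·P⁻¹.
Then M^4 = P·diag(16, 1)·P⁻¹ = [[64, 1], [48, 1]] · [[1, −1], [−3, 4]] = [[61, −60], [45, −44]].

[[61, −60], [45, −44]]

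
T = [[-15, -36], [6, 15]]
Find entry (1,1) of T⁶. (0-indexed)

tr T = 0 and det T = -9, so the characteristic polynomial is λ² − (0)λ + (-9) with roots -3 and 3.
Eigenvectors give P = [[-3, -2], [1, 1]] with P⁻¹ = [[-1, -2], [1, 3]], and T = P·diag(-3, 3)·P⁻¹.
Then T⁶ = P·diag(729, 729)·P⁻¹ = [[-2187, -1458], [729, 729]] · [[-1, -2], [1, 3]] = [[729, 0], [0, 729]].

729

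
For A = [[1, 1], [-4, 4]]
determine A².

[[-3, 5], [-20, 12]]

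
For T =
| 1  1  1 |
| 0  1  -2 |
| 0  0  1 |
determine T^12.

[[1, 12, -120], [0, 1, -24], [0, 0, 1]]

T = I + N where N = [[0, 1, 1], [0, 0, -2], [0, 0, 0]] is strictly upper-triangular, so N^3 = 0.
(I + N)^12 = I + 12·N + 66·N^2 = [[1, 12, -120], [0, 1, -24], [0, 0, 1]].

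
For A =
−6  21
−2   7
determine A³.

[[−6, 21], [−2, 7]]

A² = A (a projection; rank 1, trace 1), so A³ = A.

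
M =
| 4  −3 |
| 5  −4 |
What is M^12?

M² = I (check: tr M = 0 and det M = −1), so M^12 = I since 12 is even.

[[1, 0], [0, 1]]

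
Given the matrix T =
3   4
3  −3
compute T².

[[21, 0], [0, 21]]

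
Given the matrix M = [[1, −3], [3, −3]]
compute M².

[[−8, 6], [−6, 0]]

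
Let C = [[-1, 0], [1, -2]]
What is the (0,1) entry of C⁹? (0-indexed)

0

tr C = -3 and det C = 2, so the characteristic polynomial is λ² − (-3)λ + (2) with roots -2 and -1.
Eigenvectors give P = [[0, 1], [-1, 1]] with P⁻¹ = [[1, -1], [1, 0]], and C = P·diag(-2, -1)·P⁻¹.
Then C⁹ = P·diag(-512, -1)·P⁻¹ = [[0, -1], [512, -1]] · [[1, -1], [1, 0]] = [[-1, 0], [511, -512]].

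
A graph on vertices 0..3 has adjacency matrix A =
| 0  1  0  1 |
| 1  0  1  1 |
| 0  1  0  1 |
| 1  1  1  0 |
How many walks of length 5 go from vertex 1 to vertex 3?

The number of length-5 walks from vertex 1 to vertex 3 is entry (1,3) of A^5, where A is the adjacency matrix.
A^2 = [[2, 1, 2, 1], [1, 3, 1, 2], [2, 1, 2, 1], [1, 2, 1, 3]]
A^3 = [[2, 5, 2, 5], [5, 4, 5, 5], [2, 5, 2, 5], [5, 5, 5, 4]]
A^4 = [[10, 9, 10, 9], [9, 15, 9, 14], [10, 9, 10, 9], [9, 14, 9, 15]]
A^5 = [[18, 29, 18, 29], [29, 32, 29, 33], [18, 29, 18, 29], [29, 33, 29, 32]]

33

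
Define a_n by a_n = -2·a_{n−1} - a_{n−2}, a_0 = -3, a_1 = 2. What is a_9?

-6

With companion matrix B = [[-2, -1], [1, 0]], [a_n, a_{n−1}]ᵀ = B·[a_{n−1}, a_{n−2}]ᵀ, so [a_9, a_8]ᵀ = B⁸·[a_1, a_0]ᵀ.
B⁸ = [[9, 8], [-8, -7]], giving [a_9, a_8]ᵀ = [[-6], [5]].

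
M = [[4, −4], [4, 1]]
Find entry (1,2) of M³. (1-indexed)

−20

M² = [[0, −20], [20, −15]]
M³ = [[−80, −20], [20, −95]]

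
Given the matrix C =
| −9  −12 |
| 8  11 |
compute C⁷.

tr C = 2 and det C = −3, so the characteristic polynomial is λ² − (2)λ + (−3) with roots 3 and −1.
Eigenvectors give P = [[−1, 3], [1, −2]] with P⁻¹ = [[2, 3], [1, 1]], and C = P·diag(3, −1)·P⁻¹.
Then C⁷ = P·diag(2187, −1)·P⁻¹ = [[−2187, −3], [2187, 2]] · [[2, 3], [1, 1]] = [[−4377, −6564], [4376, 6563]].

[[−4377, −6564], [4376, 6563]]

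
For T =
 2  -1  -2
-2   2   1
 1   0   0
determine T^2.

[[4, -4, -5], [-7, 6, 6], [2, -1, -2]]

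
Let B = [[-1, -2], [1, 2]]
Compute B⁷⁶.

[[-1, -2], [1, 2]]

B² = B (a projection; rank 1, trace 1), so B⁷⁶ = B.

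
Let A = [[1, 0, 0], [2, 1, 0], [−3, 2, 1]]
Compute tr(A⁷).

3

A = I + N where N = [[0, 0, 0], [2, 0, 0], [−3, 2, 0]] is strictly lower-triangular, so N³ = 0.
(I + N)⁷ = I + 7·N + 21·N² = [[1, 0, 0], [14, 1, 0], [63, 14, 1]].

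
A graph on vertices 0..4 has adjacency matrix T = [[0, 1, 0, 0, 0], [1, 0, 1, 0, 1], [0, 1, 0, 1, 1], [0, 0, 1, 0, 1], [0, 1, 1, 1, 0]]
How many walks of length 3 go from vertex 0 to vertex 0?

The number of length-3 walks from vertex 0 to vertex 0 is entry (0,0) of T³, where T is the adjacency matrix.
T² = [[1, 0, 1, 0, 1], [0, 3, 1, 2, 1], [1, 1, 3, 1, 2], [0, 2, 1, 2, 1], [1, 1, 2, 1, 3]]
T³ = [[0, 3, 1, 2, 1], [3, 2, 6, 2, 6], [1, 6, 4, 5, 5], [2, 2, 5, 2, 5], [1, 6, 5, 5, 4]]

0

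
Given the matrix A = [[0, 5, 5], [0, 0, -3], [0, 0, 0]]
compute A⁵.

A is strictly triangular, hence nilpotent: A³ = 0, so A⁵ = 0.

[[0, 0, 0], [0, 0, 0], [0, 0, 0]]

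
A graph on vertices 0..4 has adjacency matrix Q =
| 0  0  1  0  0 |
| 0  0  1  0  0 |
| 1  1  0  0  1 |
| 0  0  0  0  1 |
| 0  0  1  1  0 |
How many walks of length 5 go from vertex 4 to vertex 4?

0

The number of length-5 walks from vertex 4 to vertex 4 is entry (4,4) of Q⁵, where Q is the adjacency matrix.
Q² = [[1, 1, 0, 0, 1], [1, 1, 0, 0, 1], [0, 0, 3, 1, 0], [0, 0, 1, 1, 0], [1, 1, 0, 0, 2]]
Q³ = [[0, 0, 3, 1, 0], [0, 0, 3, 1, 0], [3, 3, 0, 0, 4], [1, 1, 0, 0, 2], [0, 0, 4, 2, 0]]
Q⁴ = [[3, 3, 0, 0, 4], [3, 3, 0, 0, 4], [0, 0, 10, 4, 0], [0, 0, 4, 2, 0], [4, 4, 0, 0, 6]]
Q⁵ = [[0, 0, 10, 4, 0], [0, 0, 10, 4, 0], [10, 10, 0, 0, 14], [4, 4, 0, 0, 6], [0, 0, 14, 6, 0]]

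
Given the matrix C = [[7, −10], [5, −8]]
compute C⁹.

tr C = −1 and det C = −6, so the characteristic polynomial is λ² − (−1)λ + (−6) with roots 2 and −3.
Eigenvectors give P = [[2, −1], [1, −1]] with P⁻¹ = [[1, −1], [1, −2]], and C = P·diag(2, −3)·P⁻¹.
Then C⁹ = P·diag(512, −19683)·P⁻¹ = [[1024, 19683], [512, 19683]] · [[1, −1], [1, −2]] = [[20707, −40390], [20195, −39878]].

[[20707, −40390], [20195, −39878]]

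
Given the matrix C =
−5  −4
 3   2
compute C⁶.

[[253, 252], [−189, −188]]

tr C = −3 and det C = 2, so the characteristic polynomial is λ² − (−3)λ + (2) with roots −2 and −1.
Eigenvectors give P = [[4, −1], [−3, 1]] with P⁻¹ = [[1, 1], [3, 4]], and C = P·diag(−2, −1)·P⁻¹.
Then C⁶ = P·diag(64, 1)·P⁻¹ = [[256, −1], [−192, 1]] · [[1, 1], [3, 4]] = [[253, 252], [−189, −188]].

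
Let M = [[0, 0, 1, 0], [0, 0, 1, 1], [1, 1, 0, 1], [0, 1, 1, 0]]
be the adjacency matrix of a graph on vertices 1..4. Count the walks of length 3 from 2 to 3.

The number of length-3 walks from vertex 2 to vertex 3 is entry (2,3) of M³, where M is the adjacency matrix.
M² = [[1, 1, 0, 1], [1, 2, 1, 1], [0, 1, 3, 1], [1, 1, 1, 2]]
M³ = [[0, 1, 3, 1], [1, 2, 4, 3], [3, 4, 2, 4], [1, 3, 4, 2]]

4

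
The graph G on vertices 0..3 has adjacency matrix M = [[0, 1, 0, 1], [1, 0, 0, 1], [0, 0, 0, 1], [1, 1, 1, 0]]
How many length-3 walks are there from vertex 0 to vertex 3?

4

The number of length-3 walks from vertex 0 to vertex 3 is entry (0,3) of M³, where M is the adjacency matrix.
M² = [[2, 1, 1, 1], [1, 2, 1, 1], [1, 1, 1, 0], [1, 1, 0, 3]]
M³ = [[2, 3, 1, 4], [3, 2, 1, 4], [1, 1, 0, 3], [4, 4, 3, 2]]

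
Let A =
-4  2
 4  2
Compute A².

[[24, -4], [-8, 12]]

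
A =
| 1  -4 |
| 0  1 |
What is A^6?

[[1, -24], [0, 1]]

A = I + N where N = [[0, -4], [0, 0]] is strictly upper-triangular, so N^2 = 0.
(I + N)^6 = I + 6·N = [[1, -24], [0, 1]].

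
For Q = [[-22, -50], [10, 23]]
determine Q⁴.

[[-244, -650], [130, 341]]

tr Q = 1 and det Q = -6, so the characteristic polynomial is λ² − (1)λ + (-6) with roots -2 and 3.
Eigenvectors give P = [[5, -2], [-2, 1]] with P⁻¹ = [[1, 2], [2, 5]], and Q = P·diag(-2, 3)·P⁻¹.
Then Q⁴ = P·diag(16, 81)·P⁻¹ = [[80, -162], [-32, 81]] · [[1, 2], [2, 5]] = [[-244, -650], [130, 341]].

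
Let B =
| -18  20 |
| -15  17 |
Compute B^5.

tr B = -1 and det B = -6, so the characteristic polynomial is λ² − (-1)λ + (-6) with roots 2 and -3.
Eigenvectors give P = [[1, 4], [1, 3]] with P⁻¹ = [[-3, 4], [1, -1]], and B = P·diag(2, -3)·P⁻¹.
Then B^5 = P·diag(32, -243)·P⁻¹ = [[32, -972], [32, -729]] · [[-3, 4], [1, -1]] = [[-1068, 1100], [-825, 857]].

[[-1068, 1100], [-825, 857]]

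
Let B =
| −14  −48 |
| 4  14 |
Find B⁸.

[[256, 0], [0, 256]]

tr B = 0 and det B = −4, so the characteristic polynomial is λ² − (0)λ + (−4) with roots −2 and 2.
Eigenvectors give P = [[−4, 3], [1, −1]] with P⁻¹ = [[−1, −3], [−1, −4]], and B = P·diag(−2, 2)·P⁻¹.
Then B⁸ = P·diag(256, 256)·P⁻¹ = [[−1024, 768], [256, −256]] · [[−1, −3], [−1, −4]] = [[256, 0], [0, 256]].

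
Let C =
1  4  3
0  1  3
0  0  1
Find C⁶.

C = I + N where N = [[0, 4, 3], [0, 0, 3], [0, 0, 0]] is strictly upper-triangular, so N³ = 0.
(I + N)⁶ = I + 6·N + 15·N² = [[1, 24, 198], [0, 1, 18], [0, 0, 1]].

[[1, 24, 198], [0, 1, 18], [0, 0, 1]]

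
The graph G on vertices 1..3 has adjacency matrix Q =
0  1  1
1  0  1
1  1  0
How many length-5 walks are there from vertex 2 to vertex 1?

The number of length-5 walks from vertex 2 to vertex 1 is entry (2,1) of Q^5, where Q is the adjacency matrix.
Q^2 = [[2, 1, 1], [1, 2, 1], [1, 1, 2]]
Q^3 = [[2, 3, 3], [3, 2, 3], [3, 3, 2]]
Q^4 = [[6, 5, 5], [5, 6, 5], [5, 5, 6]]
Q^5 = [[10, 11, 11], [11, 10, 11], [11, 11, 10]]

11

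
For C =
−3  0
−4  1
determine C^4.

tr C = −2 and det C = −3, so the characteristic polynomial is λ² − (−2)λ + (−3) with roots −3 and 1.
Eigenvectors give P = [[−1, 0], [−1, 1]] with P⁻¹ = [[−1, 0], [−1, 1]], and C = P·diag(−3, 1)·P⁻¹.
Then C^4 = P·diag(81, 1)·P⁻¹ = [[−81, 0], [−81, 1]] · [[−1, 0], [−1, 1]] = [[81, 0], [80, 1]].

[[81, 0], [80, 1]]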